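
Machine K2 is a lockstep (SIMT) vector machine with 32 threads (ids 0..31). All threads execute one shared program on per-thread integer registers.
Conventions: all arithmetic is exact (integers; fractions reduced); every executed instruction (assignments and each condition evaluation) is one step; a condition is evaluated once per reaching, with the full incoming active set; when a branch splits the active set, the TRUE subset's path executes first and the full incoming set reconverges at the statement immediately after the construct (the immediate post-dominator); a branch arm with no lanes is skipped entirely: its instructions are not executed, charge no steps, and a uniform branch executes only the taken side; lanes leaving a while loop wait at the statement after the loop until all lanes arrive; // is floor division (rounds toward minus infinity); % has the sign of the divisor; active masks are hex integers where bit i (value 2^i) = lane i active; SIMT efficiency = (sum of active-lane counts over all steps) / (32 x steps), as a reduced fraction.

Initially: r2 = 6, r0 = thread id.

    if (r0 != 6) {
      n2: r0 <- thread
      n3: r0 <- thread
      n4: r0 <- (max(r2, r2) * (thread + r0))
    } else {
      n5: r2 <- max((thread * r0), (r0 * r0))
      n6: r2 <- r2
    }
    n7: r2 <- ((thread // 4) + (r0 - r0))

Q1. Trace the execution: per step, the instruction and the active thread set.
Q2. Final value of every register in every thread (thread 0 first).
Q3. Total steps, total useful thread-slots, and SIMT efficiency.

step 0: eval (r0 != 6)               0xffffffff
step 1: r0 <- thread                 0xffffffbf
step 2: r0 <- thread                 0xffffffbf
step 3: r0 <- (max(r2, r2) * (thread + r0)) 0xffffffbf
step 4: r2 <- max((thread * r0), (r0 * r0)) 0x00000040
step 5: r2 <- r2                     0x00000040
step 6: r2 <- ((thread // 4) + (r0 - r0)) 0xffffffff

Answer: 7 steps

r2: 0,0,0,0,1,1,1,1,2,2,2,2,3,3,3,3,4,4,4,4,5,5,5,5,6,6,6,6,7,7,7,7
r0: 0,12,24,36,48,60,6,84,96,108,120,132,144,156,168,180,192,204,216,228,240,252,264,276,288,300,312,324,336,348,360,372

steps = 7; useful = 159; efficiency = 159/224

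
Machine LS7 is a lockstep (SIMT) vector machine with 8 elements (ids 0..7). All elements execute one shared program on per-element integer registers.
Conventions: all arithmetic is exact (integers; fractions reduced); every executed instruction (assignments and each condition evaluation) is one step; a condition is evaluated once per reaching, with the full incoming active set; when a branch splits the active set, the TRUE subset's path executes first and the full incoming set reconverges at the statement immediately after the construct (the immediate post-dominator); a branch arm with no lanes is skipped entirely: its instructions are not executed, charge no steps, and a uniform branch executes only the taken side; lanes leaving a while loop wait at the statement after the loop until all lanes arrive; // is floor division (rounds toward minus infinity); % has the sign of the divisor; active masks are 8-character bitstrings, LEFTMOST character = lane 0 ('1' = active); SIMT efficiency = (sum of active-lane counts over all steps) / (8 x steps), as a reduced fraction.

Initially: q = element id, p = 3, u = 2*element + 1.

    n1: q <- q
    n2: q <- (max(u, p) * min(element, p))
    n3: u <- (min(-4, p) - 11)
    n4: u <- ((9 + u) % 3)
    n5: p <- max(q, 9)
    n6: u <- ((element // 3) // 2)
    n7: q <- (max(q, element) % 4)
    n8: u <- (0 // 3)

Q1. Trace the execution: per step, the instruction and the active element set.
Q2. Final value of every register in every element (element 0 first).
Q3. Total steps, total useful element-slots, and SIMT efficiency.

step 0: q <- q                       11111111
step 1: q <- (max(u, p) * min(element, p)) 11111111
step 2: u <- (min(-4, p) - 11)       11111111
step 3: u <- ((9 + u) % 3)           11111111
step 4: p <- max(q, 9)               11111111
step 5: u <- ((element // 3) // 2)   11111111
step 6: q <- (max(q, element) % 4)   11111111
step 7: u <- (0 // 3)                11111111

Answer: 8 steps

q: 0,3,2,1,3,1,3,1
p: 9,9,10,21,27,33,39,45
u: 0,0,0,0,0,0,0,0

steps = 8; useful = 64; efficiency = 64/64 = 1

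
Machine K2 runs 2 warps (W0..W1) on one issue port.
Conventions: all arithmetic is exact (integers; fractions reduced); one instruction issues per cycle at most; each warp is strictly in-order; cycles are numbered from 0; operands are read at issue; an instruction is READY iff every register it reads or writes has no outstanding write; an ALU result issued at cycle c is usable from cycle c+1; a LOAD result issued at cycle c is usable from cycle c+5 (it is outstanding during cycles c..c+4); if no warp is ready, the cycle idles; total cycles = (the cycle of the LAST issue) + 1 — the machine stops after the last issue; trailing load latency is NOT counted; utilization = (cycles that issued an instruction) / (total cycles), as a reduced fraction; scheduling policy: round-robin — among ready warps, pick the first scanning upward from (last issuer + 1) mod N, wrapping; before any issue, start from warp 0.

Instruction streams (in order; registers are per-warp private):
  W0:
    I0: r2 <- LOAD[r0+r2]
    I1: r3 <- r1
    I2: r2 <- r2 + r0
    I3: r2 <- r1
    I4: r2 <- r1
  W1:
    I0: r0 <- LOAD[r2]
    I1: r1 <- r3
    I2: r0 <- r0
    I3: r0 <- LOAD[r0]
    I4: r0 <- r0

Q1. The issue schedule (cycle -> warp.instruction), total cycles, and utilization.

cycle 0: W0.I0
cycle 1: W1.I0
cycle 2: W0.I1
cycle 3: W1.I1
cycle 4: idle
cycle 5: W0.I2
cycle 6: W1.I2
cycle 7: W0.I3
cycle 8: W1.I3
cycle 9: W0.I4
cycle 10: idle
cycle 11: idle
cycle 12: idle
cycle 13: W1.I4

Answer: 14 cycles, utilization 5/7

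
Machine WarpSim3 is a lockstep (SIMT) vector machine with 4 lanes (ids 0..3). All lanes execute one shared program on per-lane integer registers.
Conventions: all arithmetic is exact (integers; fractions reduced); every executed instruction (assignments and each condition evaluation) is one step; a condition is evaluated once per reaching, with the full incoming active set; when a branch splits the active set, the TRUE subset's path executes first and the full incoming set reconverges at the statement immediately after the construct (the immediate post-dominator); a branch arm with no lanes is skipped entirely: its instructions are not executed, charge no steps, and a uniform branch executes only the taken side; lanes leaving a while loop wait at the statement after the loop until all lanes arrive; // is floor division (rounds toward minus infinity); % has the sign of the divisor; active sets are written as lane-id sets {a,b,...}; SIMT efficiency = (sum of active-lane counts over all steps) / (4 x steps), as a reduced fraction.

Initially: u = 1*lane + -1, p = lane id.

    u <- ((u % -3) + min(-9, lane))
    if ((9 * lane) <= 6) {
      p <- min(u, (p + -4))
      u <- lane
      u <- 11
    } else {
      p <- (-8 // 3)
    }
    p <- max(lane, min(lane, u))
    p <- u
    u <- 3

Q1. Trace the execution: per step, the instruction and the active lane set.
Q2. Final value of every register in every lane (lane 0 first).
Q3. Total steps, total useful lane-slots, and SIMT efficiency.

step 0: u <- ((u % -3) + min(-9, lane)) {0,1,2,3}
step 1: eval ((9 * lane) <= 6)       {0,1,2,3}
step 2: p <- min(u, (p + -4))        {0}
step 3: u <- lane                    {0}
step 4: u <- 11                      {0}
step 5: p <- (-8 // 3)               {1,2,3}
step 6: p <- max(lane, min(lane, u)) {0,1,2,3}
step 7: p <- u                       {0,1,2,3}
step 8: u <- 3                       {0,1,2,3}

Answer: 9 steps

u: 3,3,3,3
p: 11,-9,-11,-10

steps = 9; useful = 26; efficiency = 26/36 = 13/18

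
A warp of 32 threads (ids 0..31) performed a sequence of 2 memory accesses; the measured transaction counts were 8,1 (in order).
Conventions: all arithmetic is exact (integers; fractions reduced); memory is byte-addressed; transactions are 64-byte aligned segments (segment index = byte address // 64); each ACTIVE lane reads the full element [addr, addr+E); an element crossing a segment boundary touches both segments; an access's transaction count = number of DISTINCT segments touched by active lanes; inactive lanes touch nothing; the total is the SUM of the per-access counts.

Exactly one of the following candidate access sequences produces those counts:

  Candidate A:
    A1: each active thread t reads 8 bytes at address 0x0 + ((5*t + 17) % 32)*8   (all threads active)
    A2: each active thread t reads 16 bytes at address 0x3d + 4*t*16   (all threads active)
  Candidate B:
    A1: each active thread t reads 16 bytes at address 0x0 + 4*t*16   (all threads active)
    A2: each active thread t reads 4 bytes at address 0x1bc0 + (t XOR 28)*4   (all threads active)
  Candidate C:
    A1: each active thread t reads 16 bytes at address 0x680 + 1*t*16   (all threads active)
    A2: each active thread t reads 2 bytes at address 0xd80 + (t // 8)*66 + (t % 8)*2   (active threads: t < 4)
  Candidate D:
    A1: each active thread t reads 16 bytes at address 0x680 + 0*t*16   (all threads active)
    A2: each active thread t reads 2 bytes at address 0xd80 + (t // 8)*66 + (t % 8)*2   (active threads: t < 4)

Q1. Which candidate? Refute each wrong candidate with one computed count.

A: A1 gives 4 transactions, not 8
B: A1 gives 32 transactions, not 8
D: A1 gives 1 transaction, not 8
C: all counts match (8,1)

Answer: C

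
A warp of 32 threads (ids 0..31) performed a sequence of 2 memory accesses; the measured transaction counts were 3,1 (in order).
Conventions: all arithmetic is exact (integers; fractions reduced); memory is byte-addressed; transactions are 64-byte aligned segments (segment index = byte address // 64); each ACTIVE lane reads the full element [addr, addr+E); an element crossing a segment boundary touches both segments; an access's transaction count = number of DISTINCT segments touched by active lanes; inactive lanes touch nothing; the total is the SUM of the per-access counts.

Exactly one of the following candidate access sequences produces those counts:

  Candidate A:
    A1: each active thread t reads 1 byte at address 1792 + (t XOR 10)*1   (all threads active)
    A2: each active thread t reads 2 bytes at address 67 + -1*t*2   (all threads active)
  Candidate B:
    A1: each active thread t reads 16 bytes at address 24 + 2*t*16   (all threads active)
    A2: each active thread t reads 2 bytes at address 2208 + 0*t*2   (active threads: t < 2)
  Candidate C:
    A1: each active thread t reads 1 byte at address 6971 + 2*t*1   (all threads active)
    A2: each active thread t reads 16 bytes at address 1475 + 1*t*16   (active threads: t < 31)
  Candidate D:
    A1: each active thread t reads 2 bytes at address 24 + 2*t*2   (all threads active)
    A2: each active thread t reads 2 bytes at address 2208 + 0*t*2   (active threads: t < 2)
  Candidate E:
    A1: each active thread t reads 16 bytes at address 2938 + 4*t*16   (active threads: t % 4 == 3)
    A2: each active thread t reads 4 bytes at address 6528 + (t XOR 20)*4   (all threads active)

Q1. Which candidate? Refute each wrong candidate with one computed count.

A: A1 gives 1 transaction, not 3
B: A1 gives 17 transactions, not 3
C: A1 gives 2 transactions, not 3
E: A1 gives 16 transactions, not 3
D: all counts match (3,1)

Answer: D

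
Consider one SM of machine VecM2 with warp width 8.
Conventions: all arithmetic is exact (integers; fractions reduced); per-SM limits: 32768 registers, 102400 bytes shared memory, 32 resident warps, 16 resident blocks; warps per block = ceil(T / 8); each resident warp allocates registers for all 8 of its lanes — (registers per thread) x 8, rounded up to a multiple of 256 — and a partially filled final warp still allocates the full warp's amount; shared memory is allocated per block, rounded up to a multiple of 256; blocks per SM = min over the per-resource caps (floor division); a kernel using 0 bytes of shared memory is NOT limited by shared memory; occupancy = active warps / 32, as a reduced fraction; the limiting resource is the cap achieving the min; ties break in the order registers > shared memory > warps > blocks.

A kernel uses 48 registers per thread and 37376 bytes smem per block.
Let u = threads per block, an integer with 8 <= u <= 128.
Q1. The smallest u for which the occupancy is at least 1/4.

Answer: u = 25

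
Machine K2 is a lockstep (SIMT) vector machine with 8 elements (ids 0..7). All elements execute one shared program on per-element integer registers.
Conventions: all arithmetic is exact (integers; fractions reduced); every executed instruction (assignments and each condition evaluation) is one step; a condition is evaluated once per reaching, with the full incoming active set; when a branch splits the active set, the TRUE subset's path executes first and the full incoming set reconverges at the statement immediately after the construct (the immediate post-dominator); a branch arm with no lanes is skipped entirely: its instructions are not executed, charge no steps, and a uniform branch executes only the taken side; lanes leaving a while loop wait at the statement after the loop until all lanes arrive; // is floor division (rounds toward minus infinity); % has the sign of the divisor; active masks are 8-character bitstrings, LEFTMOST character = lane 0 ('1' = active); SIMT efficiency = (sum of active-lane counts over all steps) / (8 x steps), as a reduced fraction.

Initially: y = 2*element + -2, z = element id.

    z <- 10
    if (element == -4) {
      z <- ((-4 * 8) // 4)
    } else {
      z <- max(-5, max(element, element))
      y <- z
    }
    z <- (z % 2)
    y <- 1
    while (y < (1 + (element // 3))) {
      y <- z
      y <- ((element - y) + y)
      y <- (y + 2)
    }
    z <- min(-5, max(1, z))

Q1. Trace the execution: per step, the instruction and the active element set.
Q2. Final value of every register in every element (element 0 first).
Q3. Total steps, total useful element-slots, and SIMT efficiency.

step 0: z <- 10                      11111111
step 1: eval (element == -4)         11111111
step 2: z <- max(-5, max(element, element)) 11111111
step 3: y <- z                       11111111
step 4: z <- (z % 2)                 11111111
step 5: y <- 1                       11111111
step 6: eval (y < (1 + (element // 3))) 11111111
step 7: y <- z                       00011111
step 8: y <- ((element - y) + y)     00011111
step 9: y <- (y + 2)                 00011111
step 10: eval (y < (1 + (element // 3))) 00011111
step 11: z <- min(-5, max(1, z))      11111111

Answer: 12 steps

y: 1,1,1,5,6,7,8,9
z: -5,-5,-5,-5,-5,-5,-5,-5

steps = 12; useful = 84; efficiency = 84/96 = 7/8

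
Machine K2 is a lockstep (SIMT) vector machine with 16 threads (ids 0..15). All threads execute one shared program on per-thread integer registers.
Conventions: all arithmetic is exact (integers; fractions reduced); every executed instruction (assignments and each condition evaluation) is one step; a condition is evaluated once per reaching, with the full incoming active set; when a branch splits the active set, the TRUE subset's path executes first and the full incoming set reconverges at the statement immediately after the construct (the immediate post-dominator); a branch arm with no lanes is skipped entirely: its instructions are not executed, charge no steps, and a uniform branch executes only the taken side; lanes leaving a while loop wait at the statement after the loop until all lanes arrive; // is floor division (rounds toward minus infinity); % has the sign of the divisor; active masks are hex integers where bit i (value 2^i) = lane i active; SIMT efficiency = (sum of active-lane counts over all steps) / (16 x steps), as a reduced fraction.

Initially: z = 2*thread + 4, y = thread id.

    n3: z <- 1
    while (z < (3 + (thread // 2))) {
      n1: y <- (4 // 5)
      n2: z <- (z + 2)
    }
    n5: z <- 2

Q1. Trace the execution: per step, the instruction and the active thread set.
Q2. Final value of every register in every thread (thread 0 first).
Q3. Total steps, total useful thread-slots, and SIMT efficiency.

step 0: z <- 1                       0xffff
step 1: eval (z < (3 + (thread // 2))) 0xffff
step 2: y <- (4 // 5)                0xffff
step 3: z <- (z + 2)                 0xffff
step 4: eval (z < (3 + (thread // 2))) 0xffff
step 5: y <- (4 // 5)                0xfffc
step 6: z <- (z + 2)                 0xfffc
step 7: eval (z < (3 + (thread // 2))) 0xfffc
step 8: y <- (4 // 5)                0xffc0
step 9: z <- (z + 2)                 0xffc0
step 10: eval (z < (3 + (thread // 2))) 0xffc0
step 11: y <- (4 // 5)                0xfc00
step 12: z <- (z + 2)                 0xfc00
step 13: eval (z < (3 + (thread // 2))) 0xfc00
step 14: y <- (4 // 5)                0xc000
step 15: z <- (z + 2)                 0xc000
step 16: eval (z < (3 + (thread // 2))) 0xc000
step 17: z <- 2                       0xffff

Answer: 18 steps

z: 2,2,2,2,2,2,2,2,2,2,2,2,2,2,2,2
y: 0,0,0,0,0,0,0,0,0,0,0,0,0,0,0,0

steps = 18; useful = 192; efficiency = 192/288 = 2/3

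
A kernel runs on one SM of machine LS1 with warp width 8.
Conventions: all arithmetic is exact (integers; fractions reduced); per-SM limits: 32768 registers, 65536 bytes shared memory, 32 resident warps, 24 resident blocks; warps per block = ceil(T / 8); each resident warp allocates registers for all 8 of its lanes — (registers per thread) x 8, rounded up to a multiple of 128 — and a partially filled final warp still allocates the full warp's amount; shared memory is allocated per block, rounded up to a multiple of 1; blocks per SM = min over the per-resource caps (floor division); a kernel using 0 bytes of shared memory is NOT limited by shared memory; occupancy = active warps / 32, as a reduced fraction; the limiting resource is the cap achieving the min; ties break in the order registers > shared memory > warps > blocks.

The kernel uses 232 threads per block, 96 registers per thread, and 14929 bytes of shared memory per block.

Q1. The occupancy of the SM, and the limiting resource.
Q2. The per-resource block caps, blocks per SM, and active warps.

Answer: occupancy 29/32, limited by registers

registers: 1 block
shared memory: 4 blocks
warps: 1 block
blocks: 24 blocks

Answer: 1 block, 29 active warps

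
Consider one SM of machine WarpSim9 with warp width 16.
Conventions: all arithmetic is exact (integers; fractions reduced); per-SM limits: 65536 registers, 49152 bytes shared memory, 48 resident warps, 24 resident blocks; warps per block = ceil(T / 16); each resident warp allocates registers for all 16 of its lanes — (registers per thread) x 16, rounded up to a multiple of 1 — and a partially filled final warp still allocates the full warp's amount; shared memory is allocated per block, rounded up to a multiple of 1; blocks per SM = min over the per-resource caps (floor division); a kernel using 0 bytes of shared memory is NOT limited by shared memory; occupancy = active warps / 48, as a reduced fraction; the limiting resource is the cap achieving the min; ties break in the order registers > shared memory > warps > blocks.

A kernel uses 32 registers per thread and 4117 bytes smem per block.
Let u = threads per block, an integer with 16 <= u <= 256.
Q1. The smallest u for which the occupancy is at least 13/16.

Answer: u = 49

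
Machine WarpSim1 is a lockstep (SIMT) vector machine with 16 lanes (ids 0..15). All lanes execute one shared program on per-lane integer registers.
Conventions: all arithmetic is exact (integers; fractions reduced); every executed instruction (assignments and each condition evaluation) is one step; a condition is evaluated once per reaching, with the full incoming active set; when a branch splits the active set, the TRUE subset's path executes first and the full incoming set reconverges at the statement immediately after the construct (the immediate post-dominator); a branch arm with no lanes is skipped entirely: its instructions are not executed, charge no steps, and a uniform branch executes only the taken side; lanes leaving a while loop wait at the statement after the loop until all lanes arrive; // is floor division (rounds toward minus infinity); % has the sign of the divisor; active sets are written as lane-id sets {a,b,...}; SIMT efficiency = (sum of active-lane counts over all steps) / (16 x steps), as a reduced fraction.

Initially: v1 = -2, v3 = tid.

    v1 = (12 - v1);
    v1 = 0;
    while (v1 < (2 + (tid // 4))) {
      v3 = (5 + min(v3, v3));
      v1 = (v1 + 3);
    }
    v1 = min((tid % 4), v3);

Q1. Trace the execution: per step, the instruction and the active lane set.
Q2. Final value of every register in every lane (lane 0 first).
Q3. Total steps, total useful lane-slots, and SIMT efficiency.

step 0: v1 <- (12 - v1)              {0,1,2,3,4,5,6,7,8,9,10,11,12,13,14,15}
step 1: v1 <- 0                      {0,1,2,3,4,5,6,7,8,9,10,11,12,13,14,15}
step 2: eval (v1 < (2 + (tid // 4))) {0,1,2,3,4,5,6,7,8,9,10,11,12,13,14,15}
step 3: v3 <- (5 + min(v3, v3))      {0,1,2,3,4,5,6,7,8,9,10,11,12,13,14,15}
step 4: v1 <- (v1 + 3)               {0,1,2,3,4,5,6,7,8,9,10,11,12,13,14,15}
step 5: eval (v1 < (2 + (tid // 4))) {0,1,2,3,4,5,6,7,8,9,10,11,12,13,14,15}
step 6: v3 <- (5 + min(v3, v3))      {8,9,10,11,12,13,14,15}
step 7: v1 <- (v1 + 3)               {8,9,10,11,12,13,14,15}
step 8: eval (v1 < (2 + (tid // 4))) {8,9,10,11,12,13,14,15}
step 9: v1 <- min((tid % 4), v3)     {0,1,2,3,4,5,6,7,8,9,10,11,12,13,14,15}

Answer: 10 steps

v1: 0,1,2,3,0,1,2,3,0,1,2,3,0,1,2,3
v3: 5,6,7,8,9,10,11,12,18,19,20,21,22,23,24,25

steps = 10; useful = 136; efficiency = 136/160 = 17/20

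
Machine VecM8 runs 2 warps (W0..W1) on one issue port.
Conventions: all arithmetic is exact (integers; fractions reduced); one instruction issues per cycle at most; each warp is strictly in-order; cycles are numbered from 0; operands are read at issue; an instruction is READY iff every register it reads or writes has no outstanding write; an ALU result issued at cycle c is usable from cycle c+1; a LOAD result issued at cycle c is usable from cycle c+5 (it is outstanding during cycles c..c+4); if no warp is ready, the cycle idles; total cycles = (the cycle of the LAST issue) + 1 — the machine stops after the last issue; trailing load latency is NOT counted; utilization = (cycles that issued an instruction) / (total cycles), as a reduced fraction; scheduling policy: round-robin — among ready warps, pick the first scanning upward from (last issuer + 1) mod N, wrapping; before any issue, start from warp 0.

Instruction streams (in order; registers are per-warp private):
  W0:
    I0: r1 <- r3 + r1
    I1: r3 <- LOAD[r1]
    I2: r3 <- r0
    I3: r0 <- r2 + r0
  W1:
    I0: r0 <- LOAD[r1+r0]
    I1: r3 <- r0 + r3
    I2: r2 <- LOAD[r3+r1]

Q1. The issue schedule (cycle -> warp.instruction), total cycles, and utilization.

cycle 0: W0.I0
cycle 1: W1.I0
cycle 2: W0.I1
cycle 3: idle
cycle 4: idle
cycle 5: idle
cycle 6: W1.I1
cycle 7: W0.I2
cycle 8: W1.I2
cycle 9: W0.I3

Answer: 10 cycles, utilization 7/10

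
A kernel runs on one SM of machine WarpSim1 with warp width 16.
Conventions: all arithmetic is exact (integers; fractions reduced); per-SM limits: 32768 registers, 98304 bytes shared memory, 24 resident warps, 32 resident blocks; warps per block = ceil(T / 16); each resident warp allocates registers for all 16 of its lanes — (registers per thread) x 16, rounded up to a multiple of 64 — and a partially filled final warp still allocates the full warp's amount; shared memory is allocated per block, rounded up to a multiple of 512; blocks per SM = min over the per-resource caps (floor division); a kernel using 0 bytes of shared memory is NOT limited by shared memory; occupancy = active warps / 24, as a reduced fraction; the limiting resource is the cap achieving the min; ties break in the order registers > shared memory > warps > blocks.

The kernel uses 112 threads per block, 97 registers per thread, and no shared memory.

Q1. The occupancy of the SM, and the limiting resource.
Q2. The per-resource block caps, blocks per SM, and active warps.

Answer: occupancy 7/12, limited by registers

registers: 2 blocks
shared memory: no limit (kernel uses none)
warps: 3 blocks
blocks: 32 blocks

Answer: 2 blocks, 14 active warps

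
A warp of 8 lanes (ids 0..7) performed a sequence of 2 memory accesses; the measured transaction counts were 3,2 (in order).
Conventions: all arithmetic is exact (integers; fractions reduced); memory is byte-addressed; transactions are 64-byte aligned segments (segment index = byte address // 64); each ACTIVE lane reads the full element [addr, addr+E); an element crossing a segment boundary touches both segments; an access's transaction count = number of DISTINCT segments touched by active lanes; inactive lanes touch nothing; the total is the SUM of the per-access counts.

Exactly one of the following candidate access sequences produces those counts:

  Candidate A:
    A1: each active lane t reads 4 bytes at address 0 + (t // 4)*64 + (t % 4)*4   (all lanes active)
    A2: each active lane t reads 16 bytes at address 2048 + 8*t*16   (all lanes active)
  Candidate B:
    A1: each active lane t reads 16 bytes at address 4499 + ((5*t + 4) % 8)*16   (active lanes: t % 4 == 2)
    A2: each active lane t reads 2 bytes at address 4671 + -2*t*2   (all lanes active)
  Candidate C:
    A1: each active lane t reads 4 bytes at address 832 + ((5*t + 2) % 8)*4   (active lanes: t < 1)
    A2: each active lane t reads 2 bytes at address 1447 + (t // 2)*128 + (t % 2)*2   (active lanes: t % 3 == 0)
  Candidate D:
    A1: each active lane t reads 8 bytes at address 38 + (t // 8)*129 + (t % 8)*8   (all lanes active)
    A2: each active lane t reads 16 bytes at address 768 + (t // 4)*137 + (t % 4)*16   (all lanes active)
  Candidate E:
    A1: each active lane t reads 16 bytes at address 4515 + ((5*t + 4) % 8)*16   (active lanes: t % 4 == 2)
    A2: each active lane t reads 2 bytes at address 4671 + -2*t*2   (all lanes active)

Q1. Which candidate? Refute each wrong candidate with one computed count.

A: A1 gives 2 transactions, not 3
C: A1 gives 1 transaction, not 3
D: A1 gives 2 transactions, not 3
E: A1 gives 2 transactions, not 3
B: all counts match (3,2)

Answer: B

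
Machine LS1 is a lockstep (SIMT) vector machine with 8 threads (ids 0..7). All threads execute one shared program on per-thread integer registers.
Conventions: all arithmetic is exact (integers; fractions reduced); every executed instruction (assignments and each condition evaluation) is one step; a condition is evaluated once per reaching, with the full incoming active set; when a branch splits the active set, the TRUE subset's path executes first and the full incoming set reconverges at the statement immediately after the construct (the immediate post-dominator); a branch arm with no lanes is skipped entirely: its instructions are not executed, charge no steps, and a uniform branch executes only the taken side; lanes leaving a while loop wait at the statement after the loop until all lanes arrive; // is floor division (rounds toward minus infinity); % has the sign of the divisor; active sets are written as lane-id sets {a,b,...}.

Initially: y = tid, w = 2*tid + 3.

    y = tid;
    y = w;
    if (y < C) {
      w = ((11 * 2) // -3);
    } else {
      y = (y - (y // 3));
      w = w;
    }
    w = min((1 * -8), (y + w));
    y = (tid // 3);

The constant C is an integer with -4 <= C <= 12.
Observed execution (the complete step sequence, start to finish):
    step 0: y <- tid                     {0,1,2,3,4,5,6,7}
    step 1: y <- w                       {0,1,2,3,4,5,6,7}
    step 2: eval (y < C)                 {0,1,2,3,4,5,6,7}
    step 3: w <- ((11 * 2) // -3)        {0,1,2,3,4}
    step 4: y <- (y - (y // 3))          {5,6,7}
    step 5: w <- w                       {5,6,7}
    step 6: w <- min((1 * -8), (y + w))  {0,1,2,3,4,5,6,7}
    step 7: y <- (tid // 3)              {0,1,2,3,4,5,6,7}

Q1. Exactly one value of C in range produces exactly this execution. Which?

Answer: C = 12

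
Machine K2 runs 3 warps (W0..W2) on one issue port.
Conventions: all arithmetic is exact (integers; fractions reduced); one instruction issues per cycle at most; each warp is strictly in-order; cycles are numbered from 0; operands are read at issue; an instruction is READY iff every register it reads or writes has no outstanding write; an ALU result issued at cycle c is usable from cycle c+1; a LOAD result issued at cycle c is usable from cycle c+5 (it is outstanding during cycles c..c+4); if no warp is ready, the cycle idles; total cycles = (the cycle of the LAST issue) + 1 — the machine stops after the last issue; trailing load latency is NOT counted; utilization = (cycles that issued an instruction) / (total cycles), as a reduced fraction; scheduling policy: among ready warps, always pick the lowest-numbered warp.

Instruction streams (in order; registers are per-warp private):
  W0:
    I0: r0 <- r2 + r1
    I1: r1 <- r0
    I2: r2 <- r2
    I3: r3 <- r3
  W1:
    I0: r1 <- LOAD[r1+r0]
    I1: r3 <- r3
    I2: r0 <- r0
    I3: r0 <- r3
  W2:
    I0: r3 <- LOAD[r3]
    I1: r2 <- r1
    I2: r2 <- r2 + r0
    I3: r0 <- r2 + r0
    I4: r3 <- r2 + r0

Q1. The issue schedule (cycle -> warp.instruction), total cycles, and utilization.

cycle 0: W0.I0
cycle 1: W0.I1
cycle 2: W0.I2
cycle 3: W0.I3
cycle 4: W1.I0
cycle 5: W1.I1
cycle 6: W1.I2
cycle 7: W1.I3
cycle 8: W2.I0
cycle 9: W2.I1
cycle 10: W2.I2
cycle 11: W2.I3
cycle 12: idle
cycle 13: W2.I4

Answer: 14 cycles, utilization 13/14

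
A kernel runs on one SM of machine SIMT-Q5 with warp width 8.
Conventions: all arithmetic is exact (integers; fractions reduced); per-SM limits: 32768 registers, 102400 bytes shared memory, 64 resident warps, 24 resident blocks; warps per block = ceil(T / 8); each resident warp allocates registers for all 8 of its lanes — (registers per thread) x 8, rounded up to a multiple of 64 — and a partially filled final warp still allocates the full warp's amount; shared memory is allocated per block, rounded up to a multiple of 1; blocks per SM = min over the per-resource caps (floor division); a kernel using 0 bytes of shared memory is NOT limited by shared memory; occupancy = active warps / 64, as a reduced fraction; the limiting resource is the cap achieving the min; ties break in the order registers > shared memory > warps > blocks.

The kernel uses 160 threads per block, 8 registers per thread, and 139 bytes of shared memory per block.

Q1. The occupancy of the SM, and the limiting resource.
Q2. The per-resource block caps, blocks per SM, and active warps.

Answer: occupancy 15/16, limited by warps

registers: 25 blocks
shared memory: 736 blocks
warps: 3 blocks
blocks: 24 blocks

Answer: 3 blocks, 60 active warps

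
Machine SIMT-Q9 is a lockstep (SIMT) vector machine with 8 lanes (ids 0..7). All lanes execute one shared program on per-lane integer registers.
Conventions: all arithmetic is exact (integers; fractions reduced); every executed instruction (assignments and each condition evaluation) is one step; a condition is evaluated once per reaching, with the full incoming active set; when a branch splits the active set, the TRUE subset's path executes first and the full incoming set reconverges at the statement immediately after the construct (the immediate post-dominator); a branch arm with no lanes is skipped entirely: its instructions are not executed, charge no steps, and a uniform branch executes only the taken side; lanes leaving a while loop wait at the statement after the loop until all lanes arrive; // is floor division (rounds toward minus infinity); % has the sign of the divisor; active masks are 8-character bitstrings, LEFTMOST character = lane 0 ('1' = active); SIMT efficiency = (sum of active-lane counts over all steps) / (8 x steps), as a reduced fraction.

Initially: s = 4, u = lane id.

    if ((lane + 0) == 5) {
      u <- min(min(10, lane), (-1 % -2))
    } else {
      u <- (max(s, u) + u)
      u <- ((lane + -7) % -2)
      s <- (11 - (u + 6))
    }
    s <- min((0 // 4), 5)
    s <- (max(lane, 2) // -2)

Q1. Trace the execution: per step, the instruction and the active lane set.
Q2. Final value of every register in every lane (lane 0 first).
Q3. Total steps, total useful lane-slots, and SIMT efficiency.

step 0: eval ((lane + 0) == 5)       11111111
step 1: u <- min(min(10, lane), (-1 % -2)) 00000100
step 2: u <- (max(s, u) + u)         11111011
step 3: u <- ((lane + -7) % -2)      11111011
step 4: s <- (11 - (u + 6))          11111011
step 5: s <- min((0 // 4), 5)        11111111
step 6: s <- (max(lane, 2) // -2)    11111111

Answer: 7 steps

s: -1,-1,-1,-2,-2,-3,-3,-4
u: -1,0,-1,0,-1,-1,-1,0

steps = 7; useful = 46; efficiency = 46/56 = 23/28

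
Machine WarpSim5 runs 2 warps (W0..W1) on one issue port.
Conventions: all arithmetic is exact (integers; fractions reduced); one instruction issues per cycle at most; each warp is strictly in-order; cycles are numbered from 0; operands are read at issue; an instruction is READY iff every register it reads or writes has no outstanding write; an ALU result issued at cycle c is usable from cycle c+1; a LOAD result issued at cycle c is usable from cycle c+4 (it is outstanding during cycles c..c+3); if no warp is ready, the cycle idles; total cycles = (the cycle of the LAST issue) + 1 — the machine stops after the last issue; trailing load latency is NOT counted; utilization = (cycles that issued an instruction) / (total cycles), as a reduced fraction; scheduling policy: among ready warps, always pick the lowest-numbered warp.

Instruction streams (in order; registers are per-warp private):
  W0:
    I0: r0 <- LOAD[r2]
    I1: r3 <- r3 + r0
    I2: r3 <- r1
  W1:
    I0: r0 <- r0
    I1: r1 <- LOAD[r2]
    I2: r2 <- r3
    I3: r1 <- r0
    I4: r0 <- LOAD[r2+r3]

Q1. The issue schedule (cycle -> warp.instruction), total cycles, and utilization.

cycle 0: W0.I0
cycle 1: W1.I0
cycle 2: W1.I1
cycle 3: W1.I2
cycle 4: W0.I1
cycle 5: W0.I2
cycle 6: W1.I3
cycle 7: W1.I4

Answer: 8 cycles, utilization 1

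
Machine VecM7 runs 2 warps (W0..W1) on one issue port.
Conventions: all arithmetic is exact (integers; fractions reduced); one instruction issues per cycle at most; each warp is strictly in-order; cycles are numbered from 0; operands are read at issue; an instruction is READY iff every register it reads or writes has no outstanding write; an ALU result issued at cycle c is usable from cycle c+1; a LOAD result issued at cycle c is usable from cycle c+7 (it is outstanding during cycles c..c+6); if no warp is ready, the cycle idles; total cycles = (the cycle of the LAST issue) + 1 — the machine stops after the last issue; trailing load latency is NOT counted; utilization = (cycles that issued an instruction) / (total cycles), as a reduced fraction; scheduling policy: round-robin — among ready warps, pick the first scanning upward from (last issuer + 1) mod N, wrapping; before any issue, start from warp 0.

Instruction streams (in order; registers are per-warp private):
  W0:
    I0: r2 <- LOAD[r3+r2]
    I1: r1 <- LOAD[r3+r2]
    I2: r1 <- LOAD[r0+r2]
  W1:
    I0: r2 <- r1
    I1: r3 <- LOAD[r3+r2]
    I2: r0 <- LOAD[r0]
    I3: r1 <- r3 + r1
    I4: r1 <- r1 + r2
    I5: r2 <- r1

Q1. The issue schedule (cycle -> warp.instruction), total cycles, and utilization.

cycle 0: W0.I0
cycle 1: W1.I0
cycle 2: W1.I1
cycle 3: W1.I2
cycle 4: idle
cycle 5: idle
cycle 6: idle
cycle 7: W0.I1
cycle 8: idle
cycle 9: W1.I3
cycle 10: W1.I4
cycle 11: W1.I5
cycle 12: idle
cycle 13: idle
cycle 14: W0.I2

Answer: 15 cycles, utilization 3/5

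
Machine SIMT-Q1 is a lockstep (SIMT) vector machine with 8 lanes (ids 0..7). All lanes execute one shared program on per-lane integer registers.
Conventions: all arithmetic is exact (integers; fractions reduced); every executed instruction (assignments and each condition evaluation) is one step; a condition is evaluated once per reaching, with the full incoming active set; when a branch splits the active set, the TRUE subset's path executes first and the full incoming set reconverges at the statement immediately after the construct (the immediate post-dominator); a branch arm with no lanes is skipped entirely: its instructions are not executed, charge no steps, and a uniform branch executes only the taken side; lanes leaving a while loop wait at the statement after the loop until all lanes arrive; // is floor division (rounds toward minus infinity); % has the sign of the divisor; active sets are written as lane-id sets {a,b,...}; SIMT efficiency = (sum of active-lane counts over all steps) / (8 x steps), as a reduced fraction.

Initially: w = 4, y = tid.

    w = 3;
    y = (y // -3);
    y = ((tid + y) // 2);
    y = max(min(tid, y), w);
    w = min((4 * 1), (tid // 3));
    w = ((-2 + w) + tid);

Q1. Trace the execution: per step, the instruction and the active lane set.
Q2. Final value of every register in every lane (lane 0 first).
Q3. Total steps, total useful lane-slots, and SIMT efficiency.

step 0: w <- 3                       {0,1,2,3,4,5,6,7}
step 1: y <- (y // -3)               {0,1,2,3,4,5,6,7}
step 2: y <- ((tid + y) // 2)        {0,1,2,3,4,5,6,7}
step 3: y <- max(min(tid, y), w)     {0,1,2,3,4,5,6,7}
step 4: w <- min((4 * 1), (tid // 3)) {0,1,2,3,4,5,6,7}
step 5: w <- ((-2 + w) + tid)        {0,1,2,3,4,5,6,7}

Answer: 6 steps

w: -2,-1,0,2,3,4,6,7
y: 3,3,3,3,3,3,3,3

steps = 6; useful = 48; efficiency = 48/48 = 1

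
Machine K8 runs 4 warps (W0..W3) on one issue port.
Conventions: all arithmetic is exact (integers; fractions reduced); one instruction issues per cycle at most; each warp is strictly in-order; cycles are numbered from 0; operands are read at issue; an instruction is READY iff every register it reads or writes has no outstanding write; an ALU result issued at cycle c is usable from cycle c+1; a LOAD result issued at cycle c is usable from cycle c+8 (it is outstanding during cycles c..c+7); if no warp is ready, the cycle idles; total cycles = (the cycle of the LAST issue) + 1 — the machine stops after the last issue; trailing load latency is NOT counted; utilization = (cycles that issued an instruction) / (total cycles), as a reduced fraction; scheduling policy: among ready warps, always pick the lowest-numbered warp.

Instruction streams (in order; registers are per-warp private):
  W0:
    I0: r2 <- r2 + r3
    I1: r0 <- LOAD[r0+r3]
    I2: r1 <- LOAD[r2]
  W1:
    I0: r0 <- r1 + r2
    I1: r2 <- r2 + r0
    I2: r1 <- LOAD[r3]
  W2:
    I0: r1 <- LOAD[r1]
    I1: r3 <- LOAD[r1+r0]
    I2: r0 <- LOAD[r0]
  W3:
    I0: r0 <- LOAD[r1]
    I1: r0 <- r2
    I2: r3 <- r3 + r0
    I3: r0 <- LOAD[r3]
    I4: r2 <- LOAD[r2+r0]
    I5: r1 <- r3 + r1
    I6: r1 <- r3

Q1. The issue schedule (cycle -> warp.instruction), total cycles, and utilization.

cycle 0: W0.I0
cycle 1: W0.I1
cycle 2: W0.I2
cycle 3: W1.I0
cycle 4: W1.I1
cycle 5: W1.I2
cycle 6: W2.I0
cycle 7: W3.I0
cycle 8: idle
cycle 9: idle
cycle 10: idle
cycle 11: idle
cycle 12: idle
cycle 13: idle
cycle 14: W2.I1
cycle 15: W2.I2
cycle 16: W3.I1
cycle 17: W3.I2
cycle 18: W3.I3
cycle 19: idle
cycle 20: idle
cycle 21: idle
cycle 22: idle
cycle 23: idle
cycle 24: idle
cycle 25: idle
cycle 26: W3.I4
cycle 27: W3.I5
cycle 28: W3.I6

Answer: 29 cycles, utilization 16/29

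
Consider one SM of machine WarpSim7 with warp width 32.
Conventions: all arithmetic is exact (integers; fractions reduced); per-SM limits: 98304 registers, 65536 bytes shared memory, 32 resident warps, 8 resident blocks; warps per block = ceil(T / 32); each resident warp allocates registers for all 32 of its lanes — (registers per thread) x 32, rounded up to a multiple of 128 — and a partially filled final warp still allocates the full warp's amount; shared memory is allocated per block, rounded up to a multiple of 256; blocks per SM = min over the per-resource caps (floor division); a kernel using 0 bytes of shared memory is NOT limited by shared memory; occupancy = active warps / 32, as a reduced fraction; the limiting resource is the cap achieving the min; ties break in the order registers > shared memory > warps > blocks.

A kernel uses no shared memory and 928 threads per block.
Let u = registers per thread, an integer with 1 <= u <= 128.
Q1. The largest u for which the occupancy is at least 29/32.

Answer: u = 104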